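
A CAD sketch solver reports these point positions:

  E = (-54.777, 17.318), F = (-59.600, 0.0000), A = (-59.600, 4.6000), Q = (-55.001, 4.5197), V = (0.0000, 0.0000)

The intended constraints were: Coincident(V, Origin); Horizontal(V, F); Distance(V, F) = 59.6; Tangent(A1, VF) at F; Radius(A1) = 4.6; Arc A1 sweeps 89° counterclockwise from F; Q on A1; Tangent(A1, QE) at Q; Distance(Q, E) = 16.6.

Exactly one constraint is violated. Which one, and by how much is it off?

Distance(Q, E) = 16.6 — off by 3.80.

V = (0.00, 0.00) ✓; V.y = 0.00, F.y = 0.00 ✓; |VF| = 59.60 ✓; ∠(AF, FV) = 90.00° ✓; |AF| = 4.600 ✓; bearing(A→Q) − bearing(A→F) = 89.00° ✓; |AQ| = 4.600 ✓; ∠(AQ, QE) = 90.00° ✓; |QE| = 12.80 ✗.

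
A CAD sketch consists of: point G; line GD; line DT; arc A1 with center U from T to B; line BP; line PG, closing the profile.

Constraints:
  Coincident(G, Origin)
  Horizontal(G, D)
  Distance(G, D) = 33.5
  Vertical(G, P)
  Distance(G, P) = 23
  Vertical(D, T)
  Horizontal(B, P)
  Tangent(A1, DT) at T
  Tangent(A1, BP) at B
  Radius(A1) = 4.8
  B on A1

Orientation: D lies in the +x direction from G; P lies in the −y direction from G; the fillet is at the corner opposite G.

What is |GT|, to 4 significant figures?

38.12

G is at the origin; G and D share the same y with |GD| = 33.5 and D on the +x side, so D = (33.50, 0.000). GP is vertical with |GP| = 23.0 and P on the −y side, so P = (0.000, -23.00). The virtual corner opposite G is at (33.50, -23.00). Since A1 is tangent to DT there, UT ⟂ DT and since A1 is tangent to BP there, UB ⟂ BP, with radius 4.8, so the center U sits 4.8 in from both sides at U = (28.70, -18.20). That places the tangent points at T = (33.50, -18.20) on DT and B = (28.70, -23.00) on BP. Then |GT| = |T − G| = 38.12.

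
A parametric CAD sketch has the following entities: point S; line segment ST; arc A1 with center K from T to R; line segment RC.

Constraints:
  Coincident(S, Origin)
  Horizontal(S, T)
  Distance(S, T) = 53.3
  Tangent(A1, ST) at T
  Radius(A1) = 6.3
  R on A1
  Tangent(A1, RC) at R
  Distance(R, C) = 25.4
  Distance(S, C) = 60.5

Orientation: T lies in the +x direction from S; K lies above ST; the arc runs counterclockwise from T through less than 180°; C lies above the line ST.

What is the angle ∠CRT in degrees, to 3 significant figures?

126°

Checks: S = (0.00, 0.00) ✓; |KT| = 6.300 ✓; |KR| = 6.300 ✓; ∠(KR, RC) = 90.00° ✓; |RC| = 25.40 ✓; |SC| = 60.50 ✓.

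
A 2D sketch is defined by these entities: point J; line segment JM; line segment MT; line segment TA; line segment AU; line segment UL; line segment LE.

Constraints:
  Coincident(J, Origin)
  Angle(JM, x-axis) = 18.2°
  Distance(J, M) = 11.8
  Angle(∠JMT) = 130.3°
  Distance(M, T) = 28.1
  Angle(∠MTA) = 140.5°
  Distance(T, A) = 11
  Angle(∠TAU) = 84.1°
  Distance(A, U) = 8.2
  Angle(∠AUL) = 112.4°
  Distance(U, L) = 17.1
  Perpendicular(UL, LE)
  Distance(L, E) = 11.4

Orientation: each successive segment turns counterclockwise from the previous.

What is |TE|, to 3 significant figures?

9.70

J is at the origin; JM runs at 18.2° with length 11.8, so M = (11.2, 3.69). ∠JMT = 130.3° gives MT at 67.9° from the x-axis; with |MT| = 28.1, T = (21.8, 29.7). ∠MTA = 140.5° gives TA at 107° from the x-axis; with |TA| = 11.0, A = (18.5, 40.2). ∠TAU = 84.1° gives AU at -157° from the x-axis; with |AU| = 8.2, U = (11.0, 37.0). ∠AUL = 112.4° gives UL at -89.1° from the x-axis; with |UL| = 17.1, L = (11.2, 19.9). The perpendicularity gives LE at right angles to UL, so LE runs at 0.900°; with |LE| = 11.4, E = (22.6, 20.1). Then |TE| = |E − T| = 9.70.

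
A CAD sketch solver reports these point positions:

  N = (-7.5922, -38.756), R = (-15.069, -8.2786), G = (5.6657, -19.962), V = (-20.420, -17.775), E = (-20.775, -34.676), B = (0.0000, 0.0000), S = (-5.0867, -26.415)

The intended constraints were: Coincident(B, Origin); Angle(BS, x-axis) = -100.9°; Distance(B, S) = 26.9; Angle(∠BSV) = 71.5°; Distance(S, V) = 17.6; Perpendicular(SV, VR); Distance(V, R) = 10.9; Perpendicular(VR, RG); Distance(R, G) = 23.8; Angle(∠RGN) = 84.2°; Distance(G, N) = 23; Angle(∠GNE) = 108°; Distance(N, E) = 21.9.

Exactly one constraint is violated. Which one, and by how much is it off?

Distance(N, E) = 21.9 — off by 8.10.

B = (0.00, 0.00) ✓; BS at -100.9° ✓; |BS| = 26.90 ✓; ∠BSV = 71.50° ✓; |SV| = 17.60 ✓; ∠(SV, VR) = 90.00° ✓; |VR| = 10.90 ✓; ∠(VR, RG) = 90.00° ✓; |RG| = 23.80 ✓; ∠RGN = 84.20° ✓; |GN| = 23.00 ✓; ∠GNE = 108.0° ✓; |NE| = 13.80 ✗.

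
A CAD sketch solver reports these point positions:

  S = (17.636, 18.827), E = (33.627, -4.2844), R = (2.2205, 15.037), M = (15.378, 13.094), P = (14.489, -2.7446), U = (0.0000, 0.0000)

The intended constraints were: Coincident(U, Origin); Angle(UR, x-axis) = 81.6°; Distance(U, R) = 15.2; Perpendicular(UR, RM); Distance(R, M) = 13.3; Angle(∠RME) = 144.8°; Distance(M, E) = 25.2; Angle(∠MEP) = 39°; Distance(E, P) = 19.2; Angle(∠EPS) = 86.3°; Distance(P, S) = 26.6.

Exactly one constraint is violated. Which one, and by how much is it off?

Distance(P, S) = 26.6 — off by 4.80.

U = (0.00, 0.00) ✓; UR at 81.60° ✓; |UR| = 15.20 ✓; ∠(UR, RM) = 90.00° ✓; |RM| = 13.30 ✓; ∠RME = 144.8° ✓; |ME| = 25.20 ✓; ∠MEP = 39.00° ✓; |EP| = 19.20 ✓; ∠EPS = 86.30° ✓; |PS| = 21.80 ✗.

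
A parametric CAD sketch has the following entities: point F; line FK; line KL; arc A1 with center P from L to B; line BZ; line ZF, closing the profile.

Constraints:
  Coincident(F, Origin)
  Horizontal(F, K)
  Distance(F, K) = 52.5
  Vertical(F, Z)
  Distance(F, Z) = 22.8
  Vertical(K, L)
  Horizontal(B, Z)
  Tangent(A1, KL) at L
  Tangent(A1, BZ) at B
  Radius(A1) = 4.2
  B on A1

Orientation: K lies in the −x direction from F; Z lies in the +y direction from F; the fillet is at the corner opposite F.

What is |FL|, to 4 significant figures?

55.70

F is at the origin; F and K share the same y with |FK| = 52.5 and K on the −x side, so K = (-52.50, 0.000). F and Z share the same x with |FZ| = 22.8 and Z on the +y side, so Z = (0.000, 22.80). The virtual corner opposite F is at (-52.50, 22.80). A1 meets KL tangentially, so PL is at right angles to KL and A1 meets BZ tangentially, so PB is at right angles to BZ, with radius 4.2, so the center P sits 4.2 in from both sides at P = (-48.30, 18.60). That places the tangent points at L = (-52.50, 18.60) on KL and B = (-48.30, 22.80) on BZ. Then |FL| = |L − F| = 55.70.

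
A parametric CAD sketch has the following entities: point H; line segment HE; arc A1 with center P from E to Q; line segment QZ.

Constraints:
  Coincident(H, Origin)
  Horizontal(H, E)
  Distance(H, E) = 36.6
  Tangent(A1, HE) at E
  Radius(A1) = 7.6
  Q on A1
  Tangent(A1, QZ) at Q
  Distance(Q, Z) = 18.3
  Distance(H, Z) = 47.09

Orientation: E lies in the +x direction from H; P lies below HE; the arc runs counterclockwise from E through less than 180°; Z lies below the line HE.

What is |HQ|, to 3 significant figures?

31.9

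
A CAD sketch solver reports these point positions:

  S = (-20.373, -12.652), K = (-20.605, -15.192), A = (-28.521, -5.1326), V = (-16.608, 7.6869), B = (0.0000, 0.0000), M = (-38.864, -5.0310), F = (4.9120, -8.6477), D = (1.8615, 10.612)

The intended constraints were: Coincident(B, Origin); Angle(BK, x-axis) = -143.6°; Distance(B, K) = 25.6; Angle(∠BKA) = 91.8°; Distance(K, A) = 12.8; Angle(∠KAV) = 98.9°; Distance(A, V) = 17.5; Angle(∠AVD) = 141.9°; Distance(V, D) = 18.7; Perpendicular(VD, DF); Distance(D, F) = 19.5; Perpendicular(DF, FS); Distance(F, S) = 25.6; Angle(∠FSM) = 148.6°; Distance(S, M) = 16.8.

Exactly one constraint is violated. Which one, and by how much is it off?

Distance(S, M) = 16.8 — off by 3.20.

B = (0.00, 0.00) ✓; BK at -143.6° ✓; |BK| = 25.60 ✓; ∠BKA = 91.80° ✓; |KA| = 12.80 ✓; ∠KAV = 98.90° ✓; |AV| = 17.50 ✓; ∠AVD = 141.9° ✓; |VD| = 18.70 ✓; ∠(VD, DF) = 90.00° ✓; |DF| = 19.50 ✓; ∠(DF, FS) = 90.00° ✓; |FS| = 25.60 ✓; ∠FSM = 148.6° ✓; |SM| = 20.00 ✗.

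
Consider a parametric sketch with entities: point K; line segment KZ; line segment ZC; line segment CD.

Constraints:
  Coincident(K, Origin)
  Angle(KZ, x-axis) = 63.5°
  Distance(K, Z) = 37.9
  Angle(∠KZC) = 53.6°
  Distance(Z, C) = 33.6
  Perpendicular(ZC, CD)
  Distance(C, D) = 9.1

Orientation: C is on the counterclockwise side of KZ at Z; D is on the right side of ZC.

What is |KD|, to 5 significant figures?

41.134

K is at the origin; KZ runs at 63.5° with length 37.9, so Z = 37.9·(cos 63.5°, sin 63.5°) = (16.911, 33.918). ∠KZC = 53.6°, so ZC runs at 63.5° + (180° − 53.6°) = 189.90° from the x-axis; with |ZC| = 33.6, C = Z + 33.6·(cos 189.90°, sin 189.90°) = (-16.189, 28.141). ZC ⟂ CD; with |CD| = 9.1 on the right of ZC, D = C + 9.1·(-0.17193, 0.98511) = (-17.753, 37.106). Then |KD| = |D − K| = 41.134.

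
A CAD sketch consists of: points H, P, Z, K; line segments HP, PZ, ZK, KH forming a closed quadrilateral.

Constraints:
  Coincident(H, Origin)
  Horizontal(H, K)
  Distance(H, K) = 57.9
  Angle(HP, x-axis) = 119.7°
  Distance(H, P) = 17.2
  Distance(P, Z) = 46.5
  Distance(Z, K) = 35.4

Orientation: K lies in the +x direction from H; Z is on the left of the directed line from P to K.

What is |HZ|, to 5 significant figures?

45.659

Checks: |PZ| = 46.50 ✓; |ZK| = 35.40 ✓.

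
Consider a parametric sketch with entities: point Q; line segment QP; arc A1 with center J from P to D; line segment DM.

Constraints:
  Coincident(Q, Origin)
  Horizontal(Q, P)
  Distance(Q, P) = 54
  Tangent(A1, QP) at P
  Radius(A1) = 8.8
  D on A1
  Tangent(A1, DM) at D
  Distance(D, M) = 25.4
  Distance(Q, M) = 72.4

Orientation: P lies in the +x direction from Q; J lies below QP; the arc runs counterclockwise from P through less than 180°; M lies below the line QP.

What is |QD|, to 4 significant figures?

49.56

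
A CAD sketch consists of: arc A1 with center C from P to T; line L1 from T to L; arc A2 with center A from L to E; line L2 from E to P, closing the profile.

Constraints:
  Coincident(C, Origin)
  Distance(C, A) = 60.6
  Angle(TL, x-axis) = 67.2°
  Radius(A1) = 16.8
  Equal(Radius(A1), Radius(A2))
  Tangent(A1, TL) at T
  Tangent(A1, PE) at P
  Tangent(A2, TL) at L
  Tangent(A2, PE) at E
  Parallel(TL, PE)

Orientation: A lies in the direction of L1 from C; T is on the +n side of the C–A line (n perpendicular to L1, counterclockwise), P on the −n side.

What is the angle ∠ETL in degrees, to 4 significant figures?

29.01°

The slot axis is L1's direction at 67.2°, so u = (cos 67.2°, sin 67.2°) = (0.3875, 0.9219) and n = (−sin 67.2°, cos 67.2°) = (-0.9219, 0.3875). C is at the origin and A lies 60.6 along u from C, so A = 60.6·u = (23.48, 55.86). Tangency of A1 to both parallel lines with radius 16.8 puts T and P at C ± 16.8·n: T = (-15.49, 6.510), P = (15.49, -6.510). Equal radii place L and E the same way about A: L = A + 16.8·n = (7.996, 62.38), E = A − 16.8·n = (38.97, 49.35). Then cos ∠ETL = TE·TL / (|TE||TL|), giving 29.01°.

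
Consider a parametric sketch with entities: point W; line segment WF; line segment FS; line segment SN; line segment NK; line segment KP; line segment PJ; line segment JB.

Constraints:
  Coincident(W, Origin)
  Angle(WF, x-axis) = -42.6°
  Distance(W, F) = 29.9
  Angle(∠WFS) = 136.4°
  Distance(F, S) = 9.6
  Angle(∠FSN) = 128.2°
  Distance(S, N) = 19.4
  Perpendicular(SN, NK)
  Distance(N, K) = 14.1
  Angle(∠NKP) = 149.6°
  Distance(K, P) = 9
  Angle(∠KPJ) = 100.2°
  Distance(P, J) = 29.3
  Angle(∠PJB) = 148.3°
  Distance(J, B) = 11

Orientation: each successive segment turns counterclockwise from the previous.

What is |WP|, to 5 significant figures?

23.697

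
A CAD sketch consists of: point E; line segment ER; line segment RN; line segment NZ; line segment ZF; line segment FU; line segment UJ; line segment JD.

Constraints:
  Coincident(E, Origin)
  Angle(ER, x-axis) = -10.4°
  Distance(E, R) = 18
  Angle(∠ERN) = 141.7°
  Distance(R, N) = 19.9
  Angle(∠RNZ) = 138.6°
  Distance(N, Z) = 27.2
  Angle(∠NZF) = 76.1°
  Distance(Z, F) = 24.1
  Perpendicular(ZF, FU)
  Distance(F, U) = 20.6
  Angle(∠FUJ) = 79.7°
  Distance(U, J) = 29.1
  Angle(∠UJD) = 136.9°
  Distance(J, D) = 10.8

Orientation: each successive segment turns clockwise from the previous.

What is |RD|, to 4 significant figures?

45.92

E is at the origin; ER runs at -10.4° with length 18.0, so R = (17.70, -3.249). ∠ERN = 141.7° gives RN at -48.70° from the x-axis; with |RN| = 19.9, N = (30.84, -18.20). ∠RNZ = 138.6° gives NZ at -90.10° from the x-axis; with |NZ| = 27.2, Z = (30.79, -45.40). ∠NZF = 76.1° gives ZF at 166.0° from the x-axis; with |ZF| = 24.1, F = (7.407, -39.57). ZF ⟂ FU, so FU runs at 76.00°; with |FU| = 20.6, U = (12.39, -19.58). ∠FUJ = 79.7° gives UJ at -24.30° from the x-axis; with |UJ| = 29.1, J = (38.91, -31.56). ∠UJD = 136.9° gives JD at -67.40° from the x-axis; with |JD| = 10.8, D = (43.06, -41.53). Then |RD| = |D − R| = 45.92.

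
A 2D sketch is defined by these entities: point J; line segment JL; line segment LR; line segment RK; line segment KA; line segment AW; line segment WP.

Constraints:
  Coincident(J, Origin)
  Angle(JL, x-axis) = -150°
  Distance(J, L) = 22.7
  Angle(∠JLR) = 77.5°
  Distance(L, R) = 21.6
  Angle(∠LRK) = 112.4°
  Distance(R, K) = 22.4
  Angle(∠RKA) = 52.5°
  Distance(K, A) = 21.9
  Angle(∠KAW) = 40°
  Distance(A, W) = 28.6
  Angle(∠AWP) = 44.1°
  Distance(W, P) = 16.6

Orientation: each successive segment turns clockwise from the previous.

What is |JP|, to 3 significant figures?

24.4

∠KAW = 40.0° gives AW at 132° from the x-axis; with |AW| = 28.6, W = (-27.3, 22.9). ∠AWP = 44.1° gives WP at -3.50° from the x-axis; with |WP| = 16.6, P = (-10.8, 21.8). Then |JP| = |P − J| = 24.4.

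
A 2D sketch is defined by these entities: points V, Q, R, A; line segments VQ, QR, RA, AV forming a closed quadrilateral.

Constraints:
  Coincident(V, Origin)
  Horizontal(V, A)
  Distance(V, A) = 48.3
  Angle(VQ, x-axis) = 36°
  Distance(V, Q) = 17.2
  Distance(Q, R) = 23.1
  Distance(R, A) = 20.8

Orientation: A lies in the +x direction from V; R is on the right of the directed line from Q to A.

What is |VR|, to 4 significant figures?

29.84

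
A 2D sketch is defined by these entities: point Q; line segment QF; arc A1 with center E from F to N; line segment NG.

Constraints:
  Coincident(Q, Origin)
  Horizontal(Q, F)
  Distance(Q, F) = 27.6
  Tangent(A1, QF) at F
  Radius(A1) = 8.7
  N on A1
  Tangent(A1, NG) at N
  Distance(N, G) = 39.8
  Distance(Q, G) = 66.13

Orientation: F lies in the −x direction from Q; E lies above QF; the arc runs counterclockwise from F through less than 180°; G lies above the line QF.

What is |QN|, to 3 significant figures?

26.5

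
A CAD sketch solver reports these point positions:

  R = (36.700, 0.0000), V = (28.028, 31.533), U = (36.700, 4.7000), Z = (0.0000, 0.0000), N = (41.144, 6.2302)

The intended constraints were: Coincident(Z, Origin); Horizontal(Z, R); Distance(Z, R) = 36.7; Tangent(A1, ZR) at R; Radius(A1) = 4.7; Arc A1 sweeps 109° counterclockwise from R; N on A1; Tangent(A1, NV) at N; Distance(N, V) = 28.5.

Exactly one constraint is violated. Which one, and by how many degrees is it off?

Tangent(A1, NV) at N — off by 8.40°.

Z = (0.00, 0.00) ✓; Z.y = 0.00, R.y = 0.00 ✓; |ZR| = 36.70 ✓; ∠(UR, RZ) = 90.00° ✓; |UR| = 4.700 ✓; bearing(U→N) − bearing(U→R) = 109.0° ✓; |UN| = 4.700 ✓; ∠(UN, NV) = 81.60° ✗; |NV| = 28.50 ✓.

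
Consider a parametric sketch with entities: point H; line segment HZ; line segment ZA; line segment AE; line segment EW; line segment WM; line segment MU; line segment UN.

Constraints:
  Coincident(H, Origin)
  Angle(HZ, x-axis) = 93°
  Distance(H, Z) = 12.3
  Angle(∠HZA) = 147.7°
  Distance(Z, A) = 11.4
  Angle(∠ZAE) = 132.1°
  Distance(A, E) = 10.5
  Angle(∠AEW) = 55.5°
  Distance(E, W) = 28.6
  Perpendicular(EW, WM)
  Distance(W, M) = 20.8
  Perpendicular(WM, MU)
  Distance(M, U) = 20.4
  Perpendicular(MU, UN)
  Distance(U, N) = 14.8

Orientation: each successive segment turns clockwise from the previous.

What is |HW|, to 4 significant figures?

5.024

H is at the origin; HZ runs at 93.0° with length 12.3, so Z = (-0.6437, 12.28). ∠HZA = 147.7° gives ZA at 60.70° from the x-axis; with |ZA| = 11.4, A = (4.935, 22.22). ∠ZAE = 132.1° gives AE at 12.80° from the x-axis; with |AE| = 10.5, E = (15.17, 24.55). ∠AEW = 55.5° gives EW at -111.7° from the x-axis; with |EW| = 28.6, W = (4.600, -2.022). Then |HW| = |W − H| = 5.024.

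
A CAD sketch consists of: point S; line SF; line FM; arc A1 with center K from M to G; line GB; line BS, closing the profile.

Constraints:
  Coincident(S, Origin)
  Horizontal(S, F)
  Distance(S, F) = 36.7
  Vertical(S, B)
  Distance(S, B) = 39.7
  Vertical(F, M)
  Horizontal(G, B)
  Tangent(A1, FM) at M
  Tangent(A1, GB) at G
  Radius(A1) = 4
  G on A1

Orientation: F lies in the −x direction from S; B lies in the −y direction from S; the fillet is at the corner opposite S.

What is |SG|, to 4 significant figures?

51.43

The virtual corner opposite S is at (-36.70, -39.70). Since A1 is tangent to FM there, KM ⟂ FM and since A1 is tangent to GB there, KG ⟂ GB, with radius 4.0, so the center K sits 4.0 in from both sides at K = (-32.70, -35.70). That places the tangent points at M = (-36.70, -35.70) on FM and G = (-32.70, -39.70) on GB. Then |SG| = |G − S| = 51.43.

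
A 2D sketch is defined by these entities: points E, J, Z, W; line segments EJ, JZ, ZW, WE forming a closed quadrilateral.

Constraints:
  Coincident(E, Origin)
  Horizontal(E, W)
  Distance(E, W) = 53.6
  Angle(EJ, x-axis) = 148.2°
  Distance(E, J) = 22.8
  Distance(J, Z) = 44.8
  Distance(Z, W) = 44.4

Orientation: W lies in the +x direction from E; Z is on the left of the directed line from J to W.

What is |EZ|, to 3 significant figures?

37.3

Checks: |JZ| = 44.80 ✓; |ZW| = 44.40 ✓.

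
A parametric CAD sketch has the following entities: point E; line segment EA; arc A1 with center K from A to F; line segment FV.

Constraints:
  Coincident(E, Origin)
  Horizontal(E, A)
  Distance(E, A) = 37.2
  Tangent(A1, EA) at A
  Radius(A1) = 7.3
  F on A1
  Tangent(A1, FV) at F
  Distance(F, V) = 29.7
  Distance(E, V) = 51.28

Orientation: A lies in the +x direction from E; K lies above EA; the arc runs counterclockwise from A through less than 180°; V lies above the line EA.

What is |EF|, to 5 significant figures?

45.158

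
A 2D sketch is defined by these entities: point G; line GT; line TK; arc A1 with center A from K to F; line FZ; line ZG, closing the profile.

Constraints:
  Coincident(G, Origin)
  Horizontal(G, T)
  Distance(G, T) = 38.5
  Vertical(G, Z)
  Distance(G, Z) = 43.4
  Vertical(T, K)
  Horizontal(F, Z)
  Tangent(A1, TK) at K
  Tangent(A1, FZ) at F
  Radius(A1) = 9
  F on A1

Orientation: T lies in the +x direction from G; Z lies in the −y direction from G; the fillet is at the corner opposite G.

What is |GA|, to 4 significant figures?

45.32

G is at the origin; GT is horizontal with |GT| = 38.5 and T on the +x side, so T = (38.50, 0.000). G and Z share the same x with |GZ| = 43.4 and Z on the −y side, so Z = (0.000, -43.40). The virtual corner opposite G is at (38.50, -43.40). Since A1 is tangent to TK there, AK ⟂ TK and since A1 is tangent to FZ there, AF ⟂ FZ, with radius 9.0, so the center A sits 9.0 in from both sides at A = (29.50, -34.40). Then |GA| = |A − G| = 45.32.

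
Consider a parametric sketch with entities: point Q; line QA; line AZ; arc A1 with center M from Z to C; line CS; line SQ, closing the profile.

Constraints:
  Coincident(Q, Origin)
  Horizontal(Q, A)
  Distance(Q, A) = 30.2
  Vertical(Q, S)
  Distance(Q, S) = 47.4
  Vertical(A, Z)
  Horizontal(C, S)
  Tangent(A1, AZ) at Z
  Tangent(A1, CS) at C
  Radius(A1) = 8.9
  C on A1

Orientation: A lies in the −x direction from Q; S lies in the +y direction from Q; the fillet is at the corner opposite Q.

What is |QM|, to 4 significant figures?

44.00

Q and S share the same x with |QS| = 47.4 and S on the +y side, so S = (0.000, 47.40). The virtual corner opposite Q is at (-30.20, 47.40). The tangent condition forces MZ to be normal to AZ and A1 meets CS tangentially, so MC is at right angles to CS, with radius 8.9, so the center M sits 8.9 in from both sides at M = (-21.30, 38.50). Then |QM| = |M − Q| = 44.00.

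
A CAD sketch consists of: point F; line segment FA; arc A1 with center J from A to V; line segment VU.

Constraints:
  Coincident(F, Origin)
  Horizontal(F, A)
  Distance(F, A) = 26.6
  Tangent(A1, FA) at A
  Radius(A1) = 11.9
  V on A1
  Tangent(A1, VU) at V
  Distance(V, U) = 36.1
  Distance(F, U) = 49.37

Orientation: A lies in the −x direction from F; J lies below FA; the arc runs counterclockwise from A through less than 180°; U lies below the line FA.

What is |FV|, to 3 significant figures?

40.8

F is at the origin; FA is horizontal with |FA| = 26.6 and A on the −x side, so A = (-26.6, 0.00). Since A1 is tangent to FA there, JA ⟂ FA, so J = A + (0, -11.9) = (-26.6, -11.9). Since JV ⟂ VU (tangency), |JU| = √(11.9² + 36.1²) = 38.0 regardless of where V sits on A1. So U lies on both circle(F, 49.37) and circle(J, 38.0); the below-FA intersection is U = (-13.4, -47.5). V is the foot of the tangent from U: V = (-35.9, -19.3).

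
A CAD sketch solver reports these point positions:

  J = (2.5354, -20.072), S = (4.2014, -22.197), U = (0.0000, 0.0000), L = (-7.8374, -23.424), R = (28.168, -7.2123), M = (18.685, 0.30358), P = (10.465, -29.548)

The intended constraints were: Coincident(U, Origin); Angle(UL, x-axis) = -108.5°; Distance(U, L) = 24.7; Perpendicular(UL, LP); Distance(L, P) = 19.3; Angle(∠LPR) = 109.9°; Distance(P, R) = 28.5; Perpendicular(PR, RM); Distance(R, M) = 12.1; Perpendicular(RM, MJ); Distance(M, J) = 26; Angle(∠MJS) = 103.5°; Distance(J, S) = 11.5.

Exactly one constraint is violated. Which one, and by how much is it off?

Distance(J, S) = 11.5 — off by 8.80.

U = (0.00, 0.00) ✓; UL at -108.5° ✓; |UL| = 24.70 ✓; ∠(UL, LP) = 90.00° ✓; |LP| = 19.30 ✓; ∠LPR = 109.9° ✓; |PR| = 28.50 ✓; ∠(PR, RM) = 90.00° ✓; |RM| = 12.10 ✓; ∠(RM, MJ) = 90.00° ✓; |MJ| = 26.00 ✓; ∠MJS = 103.5° ✓; |JS| = 2.700 ✗.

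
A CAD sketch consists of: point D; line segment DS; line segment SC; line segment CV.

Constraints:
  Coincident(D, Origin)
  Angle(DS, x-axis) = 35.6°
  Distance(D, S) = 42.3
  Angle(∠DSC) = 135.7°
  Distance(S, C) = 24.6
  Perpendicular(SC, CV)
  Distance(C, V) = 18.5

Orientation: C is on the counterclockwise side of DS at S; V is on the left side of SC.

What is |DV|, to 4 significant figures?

55.97

∠DSC = 135.7°, so SC runs at 35.6° + (180° − 135.7°) = 79.90° from the x-axis; with |SC| = 24.6, C = S + 24.6·(cos 79.90°, sin 79.90°) = (38.71, 48.84). SC is perpendicular to CV; with |CV| = 18.5 on the left of SC, V = C + 18.5·(-0.9845, 0.1754) = (20.49, 52.09). Then |DV| = |V − D| = 55.97.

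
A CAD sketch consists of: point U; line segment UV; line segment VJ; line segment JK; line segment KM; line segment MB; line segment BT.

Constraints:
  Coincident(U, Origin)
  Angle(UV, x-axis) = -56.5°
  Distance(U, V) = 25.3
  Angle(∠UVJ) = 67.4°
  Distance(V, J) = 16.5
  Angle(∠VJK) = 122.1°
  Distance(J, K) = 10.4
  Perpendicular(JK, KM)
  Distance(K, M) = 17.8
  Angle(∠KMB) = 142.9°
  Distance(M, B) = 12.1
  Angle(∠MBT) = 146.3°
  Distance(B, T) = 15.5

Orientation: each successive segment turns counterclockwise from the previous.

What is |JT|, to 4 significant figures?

34.53

U is at the origin; UV runs at -56.5° with length 25.3, so V = (13.96, -21.10). ∠UVJ = 67.4° gives VJ at 56.10° from the x-axis; with |VJ| = 16.5, J = (23.17, -7.402). ∠VJK = 122.1° gives JK at 114.0° from the x-axis; with |JK| = 10.4, K = (18.94, 2.099). The perpendicularity gives KM at right angles to JK, so KM runs at -156.0°; with |KM| = 17.8, M = (2.676, -5.141). ∠KMB = 142.9° gives MB at -118.9° from the x-axis; with |MB| = 12.1, B = (-3.172, -15.73). ∠MBT = 146.3° gives BT at -85.20° from the x-axis; with |BT| = 15.5, T = (-1.875, -31.18). Then |JT| = |T − J| = 34.53.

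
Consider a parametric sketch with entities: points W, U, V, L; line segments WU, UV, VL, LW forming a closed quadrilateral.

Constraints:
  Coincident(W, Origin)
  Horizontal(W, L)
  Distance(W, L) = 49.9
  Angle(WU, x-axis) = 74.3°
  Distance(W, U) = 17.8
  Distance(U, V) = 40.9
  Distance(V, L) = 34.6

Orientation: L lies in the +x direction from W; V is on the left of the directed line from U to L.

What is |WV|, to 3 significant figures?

54.0

W is at the origin; W and L share the same y with |WL| = 49.9 and L in +x, so L = (49.9, 0). WU runs at 74.3° with |WU| = 17.8, so U = (4.82, 17.1). V is determined by |UV| = 40.9 and |VL| = 34.6 together: it lies at the intersection of circle(U, 40.9) and circle(L, 34.6). With |UL| = 48.2, the foot of the radical line on UL is 29.0 from U and the perpendicular offset is √(40.9² − 29.0²) = 28.8. Taking the left-of-UL solution: V = (42.2, 33.7).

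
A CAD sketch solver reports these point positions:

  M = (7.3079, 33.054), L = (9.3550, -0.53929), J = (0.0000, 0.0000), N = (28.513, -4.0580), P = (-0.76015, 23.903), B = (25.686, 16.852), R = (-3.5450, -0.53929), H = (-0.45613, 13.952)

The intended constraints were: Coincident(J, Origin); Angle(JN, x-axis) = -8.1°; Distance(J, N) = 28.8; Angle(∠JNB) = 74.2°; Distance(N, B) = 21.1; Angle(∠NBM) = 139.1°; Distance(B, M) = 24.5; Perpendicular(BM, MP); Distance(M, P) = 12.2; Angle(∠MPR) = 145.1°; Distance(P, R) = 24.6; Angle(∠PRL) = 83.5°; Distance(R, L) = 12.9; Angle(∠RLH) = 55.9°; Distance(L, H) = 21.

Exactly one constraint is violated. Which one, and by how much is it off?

Distance(L, H) = 21 — off by 3.50.

J = (0.00, 0.00) ✓; JN at -8.100° ✓; |JN| = 28.80 ✓; ∠JNB = 74.20° ✓; |NB| = 21.10 ✓; ∠NBM = 139.1° ✓; |BM| = 24.50 ✓; ∠(BM, MP) = 90.00° ✓; |MP| = 12.20 ✓; ∠MPR = 145.1° ✓; |PR| = 24.60 ✓; ∠PRL = 83.50° ✓; |RL| = 12.90 ✓; ∠RLH = 55.90° ✓; |LH| = 17.50 ✗.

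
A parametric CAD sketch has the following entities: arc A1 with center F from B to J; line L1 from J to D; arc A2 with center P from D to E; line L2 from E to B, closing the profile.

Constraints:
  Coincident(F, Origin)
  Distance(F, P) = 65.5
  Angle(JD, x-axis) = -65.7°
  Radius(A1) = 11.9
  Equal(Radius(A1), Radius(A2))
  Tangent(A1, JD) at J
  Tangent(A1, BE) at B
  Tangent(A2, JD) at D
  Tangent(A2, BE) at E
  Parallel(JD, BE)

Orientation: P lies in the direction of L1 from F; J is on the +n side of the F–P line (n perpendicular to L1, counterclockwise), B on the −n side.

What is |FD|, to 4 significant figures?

66.57

The slot axis is L1's direction at -65.7°, so u = (cos -65.7°, sin -65.7°) = (0.4115, -0.9114) and n = (−sin -65.7°, cos -65.7°) = (0.9114, 0.4115). F is at the origin and P lies 65.5 along u from F, so P = 65.5·u = (26.95, -59.70). Tangency of A1 to both parallel lines with radius 11.9 puts J and B at F ± 11.9·n: J = (10.85, 4.897), B = (-10.85, -4.897). Equal radii place D and E the same way about P: D = P + 11.9·n = (37.80, -54.80), E = P − 11.9·n = (16.11, -64.59). Then |FD| = |D − F| = 66.57.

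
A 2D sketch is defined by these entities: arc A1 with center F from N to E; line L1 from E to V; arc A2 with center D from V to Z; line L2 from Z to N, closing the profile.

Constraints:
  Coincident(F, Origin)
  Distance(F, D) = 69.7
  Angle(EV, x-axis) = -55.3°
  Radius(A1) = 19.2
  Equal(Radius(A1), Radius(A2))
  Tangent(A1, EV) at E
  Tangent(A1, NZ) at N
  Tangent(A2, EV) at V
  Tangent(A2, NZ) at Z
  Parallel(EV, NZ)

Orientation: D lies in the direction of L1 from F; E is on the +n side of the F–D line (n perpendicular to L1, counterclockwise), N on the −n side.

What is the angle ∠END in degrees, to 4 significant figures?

74.60°

F is at the origin and D lies 69.7 along u from F, so D = 69.7·u = (39.68, -57.30). Tangency of A1 to both parallel lines with radius 19.2 puts E and N at F ± 19.2·n: E = (15.79, 10.93), N = (-15.79, -10.93). Then cos ∠END = NE·ND / (|NE||ND|), giving 74.60°.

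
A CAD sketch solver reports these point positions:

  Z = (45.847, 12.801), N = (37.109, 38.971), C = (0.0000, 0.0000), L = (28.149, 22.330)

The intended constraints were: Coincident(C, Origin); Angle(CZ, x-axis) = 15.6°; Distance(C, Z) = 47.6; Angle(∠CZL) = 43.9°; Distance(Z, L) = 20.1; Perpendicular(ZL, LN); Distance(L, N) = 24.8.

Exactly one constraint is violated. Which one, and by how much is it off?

Distance(L, N) = 24.8 — off by 5.90.

C = (0.00, 0.00) ✓; CZ at 15.60° ✓; |CZ| = 47.60 ✓; ∠CZL = 43.90° ✓; |ZL| = 20.10 ✓; ∠(ZL, LN) = 90.00° ✓; |LN| = 18.90 ✗.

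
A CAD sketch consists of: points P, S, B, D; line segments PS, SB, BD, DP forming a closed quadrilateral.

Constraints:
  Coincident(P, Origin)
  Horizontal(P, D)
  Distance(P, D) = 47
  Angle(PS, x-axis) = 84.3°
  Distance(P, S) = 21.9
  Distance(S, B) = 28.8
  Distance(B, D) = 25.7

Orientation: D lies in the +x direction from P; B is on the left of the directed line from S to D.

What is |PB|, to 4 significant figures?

36.85

Checks: |SB| = 28.80 ✓; |BD| = 25.70 ✓.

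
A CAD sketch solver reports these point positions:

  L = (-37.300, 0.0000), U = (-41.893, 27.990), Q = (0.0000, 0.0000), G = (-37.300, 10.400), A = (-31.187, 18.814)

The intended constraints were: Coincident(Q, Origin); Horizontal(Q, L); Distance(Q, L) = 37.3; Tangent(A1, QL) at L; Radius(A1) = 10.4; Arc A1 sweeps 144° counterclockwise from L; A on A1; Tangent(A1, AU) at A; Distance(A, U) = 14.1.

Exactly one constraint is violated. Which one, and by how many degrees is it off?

Tangent(A1, AU) at A — off by 4.60°.

Q = (0.00, 0.00) ✓; Q.y = 0.00, L.y = 0.00 ✓; |QL| = 37.30 ✓; ∠(GL, LQ) = 90.00° ✓; |GL| = 10.40 ✓; bearing(G→A) − bearing(G→L) = 144.0° ✓; |GA| = 10.40 ✓; ∠(GA, AU) = 94.60° ✗; |AU| = 14.10 ✓.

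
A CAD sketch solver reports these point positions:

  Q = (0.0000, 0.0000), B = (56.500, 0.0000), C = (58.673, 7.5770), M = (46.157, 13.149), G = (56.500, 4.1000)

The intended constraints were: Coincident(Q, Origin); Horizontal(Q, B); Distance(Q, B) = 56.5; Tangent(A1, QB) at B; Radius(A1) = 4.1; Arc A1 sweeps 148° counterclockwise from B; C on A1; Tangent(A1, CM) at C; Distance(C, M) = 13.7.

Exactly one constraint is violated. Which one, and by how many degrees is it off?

Tangent(A1, CM) at C — off by 8.01°.

Q = (0.00, 0.00) ✓; Q.y = 0.00, B.y = 0.00 ✓; |QB| = 56.50 ✓; ∠(GB, BQ) = 90.00° ✓; |GB| = 4.100 ✓; bearing(G→C) − bearing(G→B) = 148.0° ✓; |GC| = 4.100 ✓; ∠(GC, CM) = 81.99° ✗; |CM| = 13.70 ✓.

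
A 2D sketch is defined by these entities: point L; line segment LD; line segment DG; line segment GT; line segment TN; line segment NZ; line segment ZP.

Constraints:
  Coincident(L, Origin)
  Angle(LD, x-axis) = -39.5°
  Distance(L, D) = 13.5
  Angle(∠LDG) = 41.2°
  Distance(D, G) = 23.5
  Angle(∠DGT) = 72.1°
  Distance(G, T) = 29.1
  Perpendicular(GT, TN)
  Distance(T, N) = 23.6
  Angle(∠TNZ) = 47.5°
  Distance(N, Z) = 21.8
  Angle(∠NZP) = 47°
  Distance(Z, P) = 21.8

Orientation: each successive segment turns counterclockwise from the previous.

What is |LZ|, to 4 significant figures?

1.186

L is at the origin; LD runs at -39.5° with length 13.5, so D = (10.42, -8.587). ∠LDG = 41.2° gives DG at 99.30° from the x-axis; with |DG| = 23.5, G = (6.619, 14.60). ∠DGT = 72.1° gives GT at -152.8° from the x-axis; with |GT| = 29.1, T = (-19.26, 1.303). The perpendicularity gives TN at right angles to GT, so TN runs at -62.80°; with |TN| = 23.6, N = (-8.475, -19.69). ∠TNZ = 47.5° gives NZ at 69.70° from the x-axis; with |NZ| = 21.8, Z = (-0.9121, 0.7583). Then |LZ| = |Z − L| = 1.186.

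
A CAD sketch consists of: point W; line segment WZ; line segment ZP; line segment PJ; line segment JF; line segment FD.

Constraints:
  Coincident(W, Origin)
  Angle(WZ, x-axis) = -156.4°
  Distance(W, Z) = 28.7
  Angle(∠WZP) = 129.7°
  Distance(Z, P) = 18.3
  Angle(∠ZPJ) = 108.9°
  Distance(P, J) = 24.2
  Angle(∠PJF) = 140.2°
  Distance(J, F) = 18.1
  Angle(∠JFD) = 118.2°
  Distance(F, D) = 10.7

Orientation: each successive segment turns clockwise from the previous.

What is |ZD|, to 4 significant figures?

42.15

W is at the origin; WZ runs at -156.4° with length 28.7, so Z = (-26.30, -11.49). ∠WZP = 129.7° gives ZP at 153.3° from the x-axis; with |ZP| = 18.3, P = (-42.65, -3.267). ∠ZPJ = 108.9° gives PJ at 82.20° from the x-axis; with |PJ| = 24.2, J = (-39.36, 20.71). ∠PJF = 140.2° gives JF at 42.40° from the x-axis; with |JF| = 18.1, F = (-26.00, 32.91). ∠JFD = 118.2° gives FD at -19.40° from the x-axis; with |FD| = 10.7, D = (-15.91, 29.36). Then |ZD| = |D − Z| = 42.15.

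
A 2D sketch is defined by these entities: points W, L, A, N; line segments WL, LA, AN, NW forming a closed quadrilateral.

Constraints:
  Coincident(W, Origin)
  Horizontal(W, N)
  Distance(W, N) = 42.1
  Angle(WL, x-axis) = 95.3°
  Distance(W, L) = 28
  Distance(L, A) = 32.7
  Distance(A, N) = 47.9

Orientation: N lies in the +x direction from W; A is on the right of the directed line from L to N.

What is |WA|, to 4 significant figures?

7.278

W is at the origin; W and N share the same y with |WN| = 42.1 and N in +x, so N = (42.1, 0). WL runs at 95.3° with |WL| = 28.0, so L = (-2.586, 27.88). A is determined by |LA| = 32.7 and |AN| = 47.9 together: it lies at the intersection of circle(L, 32.7) and circle(N, 47.9). With |LN| = 52.67, the foot of the radical line on LN is 14.71 from L and the perpendicular offset is √(32.7² − 14.71²) = 29.21. Taking the right-of-LN solution: A = (-5.571, -4.683).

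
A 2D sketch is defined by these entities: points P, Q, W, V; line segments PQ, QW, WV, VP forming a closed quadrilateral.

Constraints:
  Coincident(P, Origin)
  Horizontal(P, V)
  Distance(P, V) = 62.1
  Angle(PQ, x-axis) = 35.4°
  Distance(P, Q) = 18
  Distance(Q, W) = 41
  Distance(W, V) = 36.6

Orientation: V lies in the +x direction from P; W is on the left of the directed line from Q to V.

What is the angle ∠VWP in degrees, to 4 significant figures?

77.10°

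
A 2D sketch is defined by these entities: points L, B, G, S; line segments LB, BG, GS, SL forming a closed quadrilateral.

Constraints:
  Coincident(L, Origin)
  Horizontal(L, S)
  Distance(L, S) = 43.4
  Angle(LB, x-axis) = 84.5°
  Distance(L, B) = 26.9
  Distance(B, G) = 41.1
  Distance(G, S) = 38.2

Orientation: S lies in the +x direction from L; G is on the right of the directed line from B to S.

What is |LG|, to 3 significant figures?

16.0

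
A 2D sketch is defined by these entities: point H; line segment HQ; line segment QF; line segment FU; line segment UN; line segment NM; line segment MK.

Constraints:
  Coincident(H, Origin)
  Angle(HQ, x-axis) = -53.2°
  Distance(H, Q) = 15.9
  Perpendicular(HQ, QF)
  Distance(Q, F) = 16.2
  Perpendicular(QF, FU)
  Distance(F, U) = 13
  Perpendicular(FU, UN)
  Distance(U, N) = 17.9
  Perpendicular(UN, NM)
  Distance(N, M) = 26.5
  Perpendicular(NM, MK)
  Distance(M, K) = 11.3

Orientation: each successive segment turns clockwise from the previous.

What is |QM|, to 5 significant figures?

13.607

H is at the origin; HQ runs at -53.2° with length 15.9, so Q = (9.5245, -12.732). The perpendicularity gives QF at right angles to HQ, so QF runs at -143.20°; with |QF| = 16.2, F = (-3.4474, -22.436). QF ⟂ FU, so FU runs at 126.80°; with |FU| = 13.0, U = (-11.235, -12.026). The perpendicularity gives UN at right angles to FU, so UN runs at 36.800°; with |UN| = 17.9, N = (3.0984, -1.3038). UN is perpendicular to NM, so NM runs at -53.200°; with |NM| = 26.5, M = (18.973, -22.523). Then |QM| = |M − Q| = 13.607.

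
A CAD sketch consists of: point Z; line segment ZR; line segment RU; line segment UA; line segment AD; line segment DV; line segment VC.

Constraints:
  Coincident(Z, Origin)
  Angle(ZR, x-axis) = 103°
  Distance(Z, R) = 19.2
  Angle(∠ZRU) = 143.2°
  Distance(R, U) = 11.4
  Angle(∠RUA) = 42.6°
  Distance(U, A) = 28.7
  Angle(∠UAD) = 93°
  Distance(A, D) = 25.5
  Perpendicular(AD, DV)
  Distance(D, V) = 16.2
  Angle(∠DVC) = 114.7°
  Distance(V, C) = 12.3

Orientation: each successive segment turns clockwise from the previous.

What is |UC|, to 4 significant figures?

17.44

AD ⟂ DV, so DV runs at 111.8°; with |DV| = 16.2, V = (-20.16, 7.541). ∠DVC = 114.7° gives VC at 46.50° from the x-axis; with |VC| = 12.3, C = (-11.70, 16.46). Then |UC| = |C − U| = 17.44.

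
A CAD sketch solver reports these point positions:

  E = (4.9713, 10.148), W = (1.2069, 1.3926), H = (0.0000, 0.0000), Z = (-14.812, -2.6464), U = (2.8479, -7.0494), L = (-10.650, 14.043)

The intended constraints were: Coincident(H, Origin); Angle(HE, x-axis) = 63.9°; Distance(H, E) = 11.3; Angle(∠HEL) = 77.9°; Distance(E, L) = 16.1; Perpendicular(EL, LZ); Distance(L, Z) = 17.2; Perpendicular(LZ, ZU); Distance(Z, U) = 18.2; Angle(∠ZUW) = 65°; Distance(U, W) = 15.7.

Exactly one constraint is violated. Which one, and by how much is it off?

Distance(U, W) = 15.7 — off by 7.10.

H = (0.00, 0.00) ✓; HE at 63.90° ✓; |HE| = 11.30 ✓; ∠HEL = 77.90° ✓; |EL| = 16.10 ✓; ∠(EL, LZ) = 90.00° ✓; |LZ| = 17.20 ✓; ∠(LZ, ZU) = 90.00° ✓; |ZU| = 18.20 ✓; ∠ZUW = 65.00° ✓; |UW| = 8.600 ✗.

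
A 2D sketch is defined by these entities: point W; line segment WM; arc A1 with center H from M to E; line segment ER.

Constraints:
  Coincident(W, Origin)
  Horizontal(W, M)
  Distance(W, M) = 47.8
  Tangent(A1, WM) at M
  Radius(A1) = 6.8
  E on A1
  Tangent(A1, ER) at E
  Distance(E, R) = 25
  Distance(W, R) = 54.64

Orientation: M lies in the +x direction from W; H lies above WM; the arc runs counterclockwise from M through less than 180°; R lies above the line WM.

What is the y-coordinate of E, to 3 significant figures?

9.53

Checks: |HM| = 6.800 ✓; |HE| = 6.800 ✓; ∠(HE, ER) = 90.00° ✓; |ER| = 25.00 ✓; |WR| = 54.64 ✓.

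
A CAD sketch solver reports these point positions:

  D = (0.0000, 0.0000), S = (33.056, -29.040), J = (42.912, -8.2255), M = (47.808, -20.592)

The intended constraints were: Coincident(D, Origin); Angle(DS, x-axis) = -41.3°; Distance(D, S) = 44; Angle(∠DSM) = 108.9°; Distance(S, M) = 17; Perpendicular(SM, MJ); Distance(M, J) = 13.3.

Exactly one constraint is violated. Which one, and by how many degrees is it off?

Perpendicular(SM, MJ) — off by 8.20°.

D = (0.00, 0.00) ✓; DS at -41.30° ✓; |DS| = 44.00 ✓; ∠DSM = 108.9° ✓; |SM| = 17.00 ✓; ∠(SM, MJ) = 81.80° ✗; |MJ| = 13.30 ✓.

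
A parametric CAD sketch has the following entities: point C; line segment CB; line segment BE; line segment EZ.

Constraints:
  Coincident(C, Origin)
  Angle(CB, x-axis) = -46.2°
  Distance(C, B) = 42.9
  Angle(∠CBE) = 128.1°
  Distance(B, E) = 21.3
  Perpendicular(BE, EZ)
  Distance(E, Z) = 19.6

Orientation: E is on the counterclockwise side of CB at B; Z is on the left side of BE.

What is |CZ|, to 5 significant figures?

49.825

C is at the origin; CB runs at -46.2° with length 42.9, so B = 42.9·(cos -46.2°, sin -46.2°) = (29.693, -30.964). ∠CBE = 128.1°, so BE runs at -46.2° + (180° − 128.1°) = 5.7000° from the x-axis; with |BE| = 21.3, E = B + 21.3·(cos 5.7000°, sin 5.7000°) = (50.888, -28.848). BE is perpendicular to EZ; with |EZ| = 19.6 on the left of BE, Z = E + 19.6·(-0.099320, 0.99506) = (48.941, -9.3449). Then |CZ| = |Z − C| = 49.825.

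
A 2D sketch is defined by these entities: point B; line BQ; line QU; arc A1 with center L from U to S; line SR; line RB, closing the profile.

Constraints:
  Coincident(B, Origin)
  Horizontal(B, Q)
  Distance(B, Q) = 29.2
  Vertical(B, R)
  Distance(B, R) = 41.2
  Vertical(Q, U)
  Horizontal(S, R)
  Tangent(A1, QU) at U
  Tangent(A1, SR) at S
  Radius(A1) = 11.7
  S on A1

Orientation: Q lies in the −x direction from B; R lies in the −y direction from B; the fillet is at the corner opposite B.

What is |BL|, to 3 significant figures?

34.3

B and R share the same x with |BR| = 41.2 and R on the −y side, so R = (0.00, -41.2). The virtual corner opposite B is at (-29.2, -41.2). A1 meets QU tangentially, so LU is at right angles to QU and since A1 is tangent to SR there, LS ⟂ SR, with radius 11.7, so the center L sits 11.7 in from both sides at L = (-17.5, -29.5). Then |BL| = |L − B| = 34.3.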